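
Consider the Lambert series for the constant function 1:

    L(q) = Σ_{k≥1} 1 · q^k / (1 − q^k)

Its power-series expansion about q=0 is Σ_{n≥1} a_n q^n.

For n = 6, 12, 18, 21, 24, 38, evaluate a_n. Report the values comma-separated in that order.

4, 6, 6, 4, 8, 4

n=6: 1·6 2·3 3·2 6·1  f→[1+1+1+1]=4
n=12: 12·1 6·2 4·3 3·4 2·6 1·12  f→[1+1+1+1+1+1]=6
n=18: 1·18 2·9 3·6 6·3 9·2 18·1  f→[1+1+1+1+1+1]=6
d|21:{21,7,3,1}  Σf=1+1+1+1=4
n=24: 1·24 2·12 3·8 4·6 6·4 8·3 12·2 24·1  f→[1+1+1+1+1+1+1+1]=8
n=38: 1·38 2·19 19·2 38·1  f→[1+1+1+1]=4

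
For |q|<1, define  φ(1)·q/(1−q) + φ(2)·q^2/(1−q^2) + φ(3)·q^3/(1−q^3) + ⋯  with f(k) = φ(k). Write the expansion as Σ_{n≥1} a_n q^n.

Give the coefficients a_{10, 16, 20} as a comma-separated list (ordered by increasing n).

d|10:{10,5,2,1}  Σφ=4+4+1+1=10
[q^16] φ(1)=1,φ(2)=1,φ(4)=2,φ(8)=4,φ(16)=8 ⇒ 16
q^20  k|20↦φ(k): 1:1 2:1 4:2 5:4 10:4 20:8  a_20=20

10, 16, 20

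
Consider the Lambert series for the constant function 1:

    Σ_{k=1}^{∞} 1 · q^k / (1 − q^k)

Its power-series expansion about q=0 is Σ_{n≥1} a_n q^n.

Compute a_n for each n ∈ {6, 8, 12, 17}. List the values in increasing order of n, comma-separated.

4, 4, 6, 2

n=6: 6·1 3·2 2·3 1·6  f→[1+1+1+1]=4
q^8  k|8↦f(k): 1:1 2:1 4:1 8:1  a_8=4
d|12:{1,2,3,4,6,12}  Σf=1+1+1+1+1+1=6
n=17: 17·1 1·17  f→[1+1]=2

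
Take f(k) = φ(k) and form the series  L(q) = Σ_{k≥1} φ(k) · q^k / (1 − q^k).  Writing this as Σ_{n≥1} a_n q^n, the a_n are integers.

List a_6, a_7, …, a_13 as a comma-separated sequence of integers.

d|6:{1,2,3,6}  Σφ=1+1+2+2=6
d|7:{7,1}  Σφ=6+1=7
[q^8] φ(1)=1,φ(2)=1,φ(4)=2,φ(8)=4 ⇒ 8
q^9  k|9↦φ(k): 1:1 3:2 9:6  a_9=9
n=10: 1·10 2·5 5·2 10·1  φ→[1+1+4+4]=10
q^11  k|11↦φ(k): 1:1 11:10  a_11=11
q^12  k|12↦φ(k): 1:1 2:1 3:2 4:2 6:2 12:4  a_12=12
[q^13] φ(1)=1,φ(13)=12 ⇒ 13

6, 7, 8, 9, 10, 11, 12, 13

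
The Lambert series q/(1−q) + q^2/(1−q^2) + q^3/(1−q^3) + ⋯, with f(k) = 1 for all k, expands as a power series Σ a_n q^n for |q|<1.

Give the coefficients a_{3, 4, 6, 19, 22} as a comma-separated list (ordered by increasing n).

2, 3, 4, 2, 4

n=3: 3·1 1·3  f→[1+1]=2
n=4: 1·4 2·2 4·1  f→[1+1+1]=3
d|6:{1,2,3,6}  Σf=1+1+1+1=4
[q^19] f(19)=1,f(1)=1 ⇒ 2
n=22: 22·1 11·2 2·11 1·22  f→[1+1+1+1]=4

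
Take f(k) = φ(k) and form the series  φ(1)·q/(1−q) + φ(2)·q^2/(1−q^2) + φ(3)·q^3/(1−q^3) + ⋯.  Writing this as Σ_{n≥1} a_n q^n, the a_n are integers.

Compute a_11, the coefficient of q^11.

[q^11] φ(11)=10,φ(1)=1 ⇒ 11

a_11 = 11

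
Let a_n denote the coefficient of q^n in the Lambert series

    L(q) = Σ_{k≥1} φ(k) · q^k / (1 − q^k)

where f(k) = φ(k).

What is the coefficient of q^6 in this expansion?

q^6  k|6↦φ(k): 1:1 2:1 3:2 6:2  a_6=6

a_6 = 6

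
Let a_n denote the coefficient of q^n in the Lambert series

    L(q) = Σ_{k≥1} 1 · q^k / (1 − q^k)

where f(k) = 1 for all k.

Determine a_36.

[q^36] f(1)=1,f(2)=1,f(3)=1,f(4)=1,f(6)=1,f(9)=1,f(12)=1,f(18)=1,f(36)=1 ⇒ 9

a_36 = 9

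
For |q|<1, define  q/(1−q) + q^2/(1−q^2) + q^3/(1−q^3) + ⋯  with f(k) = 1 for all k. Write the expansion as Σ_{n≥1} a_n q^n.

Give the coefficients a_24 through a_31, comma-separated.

q^24  k|24↦f(k): 1:1 2:1 3:1 4:1 6:1 8:1 12:1 24:1  a_24=8
d|25:{1,5,25}  Σf=1+1+1=3
q^26  k|26↦f(k): 26:1 13:1 2:1 1:1  a_26=4
n=27: 1·27 3·9 9·3 27·1  f→[1+1+1+1]=4
q^28  k|28↦f(k): 1:1 2:1 4:1 7:1 14:1 28:1  a_28=6
n=29: 1·29 29·1  f→[1+1]=2
q^30  k|30↦f(k): 30:1 15:1 10:1 6:1 5:1 3:1 2:1 1:1  a_30=8
d|31:{31,1}  Σf=1+1=2

8, 3, 4, 4, 6, 2, 8, 2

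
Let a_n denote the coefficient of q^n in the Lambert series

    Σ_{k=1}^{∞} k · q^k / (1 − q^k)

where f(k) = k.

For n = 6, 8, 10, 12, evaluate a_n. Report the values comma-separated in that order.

d|6:{1,2,3,6}  Σf=1+2+3+6=12
n=8: 8·1 4·2 2·4 1·8  f→[8+4+2+1]=15
d|10:{1,2,5,10}  Σf=1+2+5+10=18
d|12:{1,2,3,4,6,12}  Σf=1+2+3+4+6+12=28

12, 15, 18, 28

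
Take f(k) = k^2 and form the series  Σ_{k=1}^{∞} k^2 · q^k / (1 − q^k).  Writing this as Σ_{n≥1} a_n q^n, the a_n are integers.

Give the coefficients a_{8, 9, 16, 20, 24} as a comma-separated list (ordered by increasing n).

85, 91, 341, 546, 850

[q^8] f(1)=1,f(2)=4,f(4)=16,f(8)=64 ⇒ 85
n=9: 9·1 3·3 1·9  f→[81+9+1]=91
q^16  k|16↦f(k): 16:256 8:64 4:16 2:4 1:1  a_16=341
[q^20] f(20)=400,f(10)=100,f(5)=25,f(4)=16,f(2)=4,f(1)=1 ⇒ 546
q^24  k|24↦f(k): 24:576 12:144 8:64 6:36 4:16 3:9 2:4 1:1  a_24=850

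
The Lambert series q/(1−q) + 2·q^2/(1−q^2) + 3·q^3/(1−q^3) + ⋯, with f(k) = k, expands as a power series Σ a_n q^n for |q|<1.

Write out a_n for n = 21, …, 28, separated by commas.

32, 36, 24, 60, 31, 42, 40, 56

n=21: 21·1 7·3 3·7 1·21  f→[21+7+3+1]=32
d|22:{22,11,2,1}  Σf=22+11+2+1=36
q^23  k|23↦f(k): 23:23 1:1  a_23=24
q^24  k|24↦f(k): 24:24 12:12 8:8 6:6 4:4 3:3 2:2 1:1  a_24=60
n=25: 1·25 5·5 25·1  f→[1+5+25]=31
[q^26] f(1)=1,f(2)=2,f(13)=13,f(26)=26 ⇒ 42
d|27:{1,3,9,27}  Σf=1+3+9+27=40
n=28: 1·28 2·14 4·7 7·4 14·2 28·1  f→[1+2+4+7+14+28]=56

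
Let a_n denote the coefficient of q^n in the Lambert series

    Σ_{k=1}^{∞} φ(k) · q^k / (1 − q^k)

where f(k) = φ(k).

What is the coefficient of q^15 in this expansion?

[q^15] φ(15)=8,φ(5)=4,φ(3)=2,φ(1)=1 ⇒ 15

a_15 = 15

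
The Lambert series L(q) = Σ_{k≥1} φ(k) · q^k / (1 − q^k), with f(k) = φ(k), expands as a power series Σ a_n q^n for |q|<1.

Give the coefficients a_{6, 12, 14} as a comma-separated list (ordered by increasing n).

q^6  k|6↦φ(k): 1:1 2:1 3:2 6:2  a_6=6
[q^12] φ(12)=4,φ(6)=2,φ(4)=2,φ(3)=2,φ(2)=1,φ(1)=1 ⇒ 12
n=14: 1·14 2·7 7·2 14·1  φ→[1+1+6+6]=14

6, 12, 14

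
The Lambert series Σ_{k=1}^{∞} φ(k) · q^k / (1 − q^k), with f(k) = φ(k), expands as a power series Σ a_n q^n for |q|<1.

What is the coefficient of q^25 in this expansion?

n=25: 25·1 5·5 1·25  φ→[20+4+1]=25

a_25 = 25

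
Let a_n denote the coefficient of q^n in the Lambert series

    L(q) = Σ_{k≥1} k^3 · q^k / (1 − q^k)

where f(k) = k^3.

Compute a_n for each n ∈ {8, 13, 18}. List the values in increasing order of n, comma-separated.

585, 2198, 6813

q^8  k|8↦f(k): 1:1 2:8 4:64 8:512  a_8=585
[q^13] f(1)=1,f(13)=2197 ⇒ 2198
n=18: 18·1 9·2 6·3 3·6 2·9 1·18  f→[5832+729+216+27+8+1]=6813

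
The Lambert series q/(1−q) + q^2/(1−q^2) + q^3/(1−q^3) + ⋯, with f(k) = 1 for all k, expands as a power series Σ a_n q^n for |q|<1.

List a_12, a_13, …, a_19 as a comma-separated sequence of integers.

q^12  k|12↦f(k): 12:1 6:1 4:1 3:1 2:1 1:1  a_12=6
n=13: 13·1 1·13  f→[1+1]=2
d|14:{1,2,7,14}  Σf=1+1+1+1=4
n=15: 15·1 5·3 3·5 1·15  f→[1+1+1+1]=4
n=16: 16·1 8·2 4·4 2·8 1·16  f→[1+1+1+1+1]=5
q^17  k|17↦f(k): 1:1 17:1  a_17=2
n=18: 18·1 9·2 6·3 3·6 2·9 1·18  f→[1+1+1+1+1+1]=6
[q^19] f(19)=1,f(1)=1 ⇒ 2

6, 2, 4, 4, 5, 2, 6, 2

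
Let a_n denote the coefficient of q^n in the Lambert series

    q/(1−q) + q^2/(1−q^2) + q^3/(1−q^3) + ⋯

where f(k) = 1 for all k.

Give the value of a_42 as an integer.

a_42 = 8

q^42  k|42↦f(k): 42:1 21:1 14:1 7:1 6:1 3:1 2:1 1:1  a_42=8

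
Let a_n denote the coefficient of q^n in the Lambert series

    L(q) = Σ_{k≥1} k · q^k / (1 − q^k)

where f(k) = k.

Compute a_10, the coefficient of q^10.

a_10 = 18

q^10  k|10↦f(k): 1:1 2:2 5:5 10:10  a_10=18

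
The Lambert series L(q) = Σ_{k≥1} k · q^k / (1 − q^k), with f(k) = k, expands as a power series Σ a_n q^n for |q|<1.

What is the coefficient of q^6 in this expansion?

n=6: 1·6 2·3 3·2 6·1  f→[1+2+3+6]=12

a_6 = 12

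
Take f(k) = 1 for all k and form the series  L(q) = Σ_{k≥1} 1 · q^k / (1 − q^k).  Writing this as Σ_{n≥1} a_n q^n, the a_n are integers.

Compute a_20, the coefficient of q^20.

q^20  k|20↦f(k): 1:1 2:1 4:1 5:1 10:1 20:1  a_20=6

a_20 = 6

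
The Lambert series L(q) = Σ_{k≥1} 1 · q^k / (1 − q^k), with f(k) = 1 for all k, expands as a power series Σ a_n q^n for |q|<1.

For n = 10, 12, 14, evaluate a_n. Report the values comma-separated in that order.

[q^10] f(10)=1,f(5)=1,f(2)=1,f(1)=1 ⇒ 4
n=12: 1·12 2·6 3·4 4·3 6·2 12·1  f→[1+1+1+1+1+1]=6
q^14  k|14↦f(k): 14:1 7:1 2:1 1:1  a_14=4

4, 6, 4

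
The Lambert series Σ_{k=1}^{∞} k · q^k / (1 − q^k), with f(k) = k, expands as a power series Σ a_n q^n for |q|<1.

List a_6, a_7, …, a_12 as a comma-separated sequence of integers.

12, 8, 15, 13, 18, 12, 28

q^6  k|6↦f(k): 1:1 2:2 3:3 6:6  a_6=12
q^7  k|7↦f(k): 1:1 7:7  a_7=8
d|8:{1,2,4,8}  Σf=1+2+4+8=15
q^9  k|9↦f(k): 9:9 3:3 1:1  a_9=13
q^10  k|10↦f(k): 10:10 5:5 2:2 1:1  a_10=18
[q^11] f(11)=11,f(1)=1 ⇒ 12
[q^12] f(1)=1,f(2)=2,f(3)=3,f(4)=4,f(6)=6,f(12)=12 ⇒ 28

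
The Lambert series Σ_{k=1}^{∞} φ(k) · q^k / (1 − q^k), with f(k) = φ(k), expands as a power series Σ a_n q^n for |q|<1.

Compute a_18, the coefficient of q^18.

q^18  k|18↦φ(k): 1:1 2:1 3:2 6:2 9:6 18:6  a_18=18

a_18 = 18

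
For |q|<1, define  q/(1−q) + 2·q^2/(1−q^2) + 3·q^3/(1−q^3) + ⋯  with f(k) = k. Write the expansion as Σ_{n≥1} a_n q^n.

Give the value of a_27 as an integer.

n=27: 27·1 9·3 3·9 1·27  f→[27+9+3+1]=40

a_27 = 40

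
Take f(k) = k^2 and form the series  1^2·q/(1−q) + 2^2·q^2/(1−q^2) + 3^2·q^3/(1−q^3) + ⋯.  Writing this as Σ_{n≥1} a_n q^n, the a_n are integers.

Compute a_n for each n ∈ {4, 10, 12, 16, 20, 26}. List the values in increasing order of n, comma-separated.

21, 130, 210, 341, 546, 850

n=4: 4·1 2·2 1·4  f→[16+4+1]=21
d|10:{1,2,5,10}  Σf=1+4+25+100=130
[q^12] f(12)=144,f(6)=36,f(4)=16,f(3)=9,f(2)=4,f(1)=1 ⇒ 210
d|16:{16,8,4,2,1}  Σf=256+64+16+4+1=341
d|20:{1,2,4,5,10,20}  Σf=1+4+16+25+100+400=546
q^26  k|26↦f(k): 1:1 2:4 13:169 26:676  a_26=850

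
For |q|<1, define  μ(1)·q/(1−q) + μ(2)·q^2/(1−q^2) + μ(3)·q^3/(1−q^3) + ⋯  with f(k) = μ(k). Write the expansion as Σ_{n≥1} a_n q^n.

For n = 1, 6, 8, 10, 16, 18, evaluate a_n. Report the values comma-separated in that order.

d|1:{1}  Σμ=1=1
n=6: 6·1 3·2 2·3 1·6  μ→[1+(-1)+(-1)+1]=0
n=8: 1·8 2·4 4·2 8·1  μ→[1+(-1)+0+0]=0
[q^10] μ(1)=1,μ(2)=-1,μ(5)=-1,μ(10)=1 ⇒ 0
d|16:{16,8,4,2,1}  Σμ=0+0+0+(-1)+1=0
[q^18] μ(18)=0,μ(9)=0,μ(6)=1,μ(3)=-1,μ(2)=-1,μ(1)=1 ⇒ 0

1, 0, 0, 0, 0, 0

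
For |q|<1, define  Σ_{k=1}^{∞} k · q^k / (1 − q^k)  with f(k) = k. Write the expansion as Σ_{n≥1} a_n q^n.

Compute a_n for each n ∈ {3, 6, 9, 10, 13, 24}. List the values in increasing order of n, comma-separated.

4, 12, 13, 18, 14, 60

q^3  k|3↦f(k): 1:1 3:3  a_3=4
q^6  k|6↦f(k): 6:6 3:3 2:2 1:1  a_6=12
q^9  k|9↦f(k): 1:1 3:3 9:9  a_9=13
[q^10] f(10)=10,f(5)=5,f(2)=2,f(1)=1 ⇒ 18
d|13:{13,1}  Σf=13+1=14
d|24:{1,2,3,4,6,8,12,24}  Σf=1+2+3+4+6+8+12+24=60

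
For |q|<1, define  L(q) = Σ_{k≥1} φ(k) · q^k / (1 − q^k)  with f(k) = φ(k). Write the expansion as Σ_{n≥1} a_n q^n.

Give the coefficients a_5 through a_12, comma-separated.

[q^5] φ(5)=4,φ(1)=1 ⇒ 5
n=6: 1·6 2·3 3·2 6·1  φ→[1+1+2+2]=6
d|7:{1,7}  Σφ=1+6=7
n=8: 8·1 4·2 2·4 1·8  φ→[4+2+1+1]=8
n=9: 9·1 3·3 1·9  φ→[6+2+1]=9
n=10: 1·10 2·5 5·2 10·1  φ→[1+1+4+4]=10
[q^11] φ(1)=1,φ(11)=10 ⇒ 11
q^12  k|12↦φ(k): 1:1 2:1 3:2 4:2 6:2 12:4  a_12=12

5, 6, 7, 8, 9, 10, 11, 12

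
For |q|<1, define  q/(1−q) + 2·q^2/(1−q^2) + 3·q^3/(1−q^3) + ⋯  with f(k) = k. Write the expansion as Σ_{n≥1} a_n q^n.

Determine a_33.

a_33 = 48

d|33:{33,11,3,1}  Σf=33+11+3+1=48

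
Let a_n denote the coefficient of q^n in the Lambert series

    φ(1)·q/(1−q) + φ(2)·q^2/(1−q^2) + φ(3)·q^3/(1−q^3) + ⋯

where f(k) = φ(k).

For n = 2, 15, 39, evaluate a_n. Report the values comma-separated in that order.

[q^2] φ(2)=1,φ(1)=1 ⇒ 2
n=15: 15·1 5·3 3·5 1·15  φ→[8+4+2+1]=15
d|39:{39,13,3,1}  Σφ=24+12+2+1=39

2, 15, 39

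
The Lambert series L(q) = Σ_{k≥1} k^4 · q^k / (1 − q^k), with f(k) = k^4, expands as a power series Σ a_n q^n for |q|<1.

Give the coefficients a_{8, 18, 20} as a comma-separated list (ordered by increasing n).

q^8  k|8↦f(k): 1:1 2:16 4:256 8:4096  a_8=4369
n=18: 1·18 2·9 3·6 6·3 9·2 18·1  f→[1+16+81+1296+6561+104976]=112931
[q^20] f(20)=160000,f(10)=10000,f(5)=625,f(4)=256,f(2)=16,f(1)=1 ⇒ 170898

4369, 112931, 170898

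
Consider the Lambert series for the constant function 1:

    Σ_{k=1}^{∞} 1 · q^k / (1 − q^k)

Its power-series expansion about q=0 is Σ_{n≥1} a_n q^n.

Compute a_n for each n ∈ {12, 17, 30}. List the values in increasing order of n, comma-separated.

[q^12] f(1)=1,f(2)=1,f(3)=1,f(4)=1,f(6)=1,f(12)=1 ⇒ 6
[q^17] f(1)=1,f(17)=1 ⇒ 2
d|30:{1,2,3,5,6,10,15,30}  Σf=1+1+1+1+1+1+1+1=8

6, 2, 8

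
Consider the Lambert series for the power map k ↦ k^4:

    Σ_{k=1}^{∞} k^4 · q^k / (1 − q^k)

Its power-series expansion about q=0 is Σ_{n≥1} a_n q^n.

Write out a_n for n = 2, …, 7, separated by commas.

n=2: 1·2 2·1  f→[1+16]=17
n=3: 3·1 1·3  f→[81+1]=82
q^4  k|4↦f(k): 1:1 2:16 4:256  a_4=273
q^5  k|5↦f(k): 1:1 5:625  a_5=626
n=6: 1·6 2·3 3·2 6·1  f→[1+16+81+1296]=1394
n=7: 7·1 1·7  f→[2401+1]=2402

17, 82, 273, 626, 1394, 2402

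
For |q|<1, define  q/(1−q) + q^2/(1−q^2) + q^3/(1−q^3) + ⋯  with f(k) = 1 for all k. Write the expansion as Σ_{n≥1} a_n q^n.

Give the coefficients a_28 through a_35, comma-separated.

d|28:{28,14,7,4,2,1}  Σf=1+1+1+1+1+1=6
d|29:{1,29}  Σf=1+1=2
q^30  k|30↦f(k): 1:1 2:1 3:1 5:1 6:1 10:1 15:1 30:1  a_30=8
d|31:{31,1}  Σf=1+1=2
[q^32] f(32)=1,f(16)=1,f(8)=1,f(4)=1,f(2)=1,f(1)=1 ⇒ 6
q^33  k|33↦f(k): 1:1 3:1 11:1 33:1  a_33=4
n=34: 1·34 2·17 17·2 34·1  f→[1+1+1+1]=4
d|35:{1,5,7,35}  Σf=1+1+1+1=4

6, 2, 8, 2, 6, 4, 4, 4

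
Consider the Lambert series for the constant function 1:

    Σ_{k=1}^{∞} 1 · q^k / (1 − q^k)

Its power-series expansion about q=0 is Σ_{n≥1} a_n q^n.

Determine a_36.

a_36 = 9

[q^36] f(1)=1,f(2)=1,f(3)=1,f(4)=1,f(6)=1,f(9)=1,f(12)=1,f(18)=1,f(36)=1 ⇒ 9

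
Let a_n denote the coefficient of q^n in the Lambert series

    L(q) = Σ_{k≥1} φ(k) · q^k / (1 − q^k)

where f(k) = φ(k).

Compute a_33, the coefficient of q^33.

q^33  k|33↦φ(k): 1:1 3:2 11:10 33:20  a_33=33

a_33 = 33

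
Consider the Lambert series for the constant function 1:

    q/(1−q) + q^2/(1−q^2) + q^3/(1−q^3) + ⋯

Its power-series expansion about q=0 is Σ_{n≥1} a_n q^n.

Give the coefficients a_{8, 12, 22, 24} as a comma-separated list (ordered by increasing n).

q^8  k|8↦f(k): 1:1 2:1 4:1 8:1  a_8=4
d|12:{1,2,3,4,6,12}  Σf=1+1+1+1+1+1=6
[q^22] f(1)=1,f(2)=1,f(11)=1,f(22)=1 ⇒ 4
d|24:{1,2,3,4,6,8,12,24}  Σf=1+1+1+1+1+1+1+1=8

4, 6, 4, 8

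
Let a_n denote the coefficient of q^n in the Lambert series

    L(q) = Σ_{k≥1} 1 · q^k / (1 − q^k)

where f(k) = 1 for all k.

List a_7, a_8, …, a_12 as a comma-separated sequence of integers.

2, 4, 3, 4, 2, 6

d|7:{1,7}  Σf=1+1=2
[q^8] f(8)=1,f(4)=1,f(2)=1,f(1)=1 ⇒ 4
[q^9] f(9)=1,f(3)=1,f(1)=1 ⇒ 3
q^10  k|10↦f(k): 1:1 2:1 5:1 10:1  a_10=4
n=11: 1·11 11·1  f→[1+1]=2
q^12  k|12↦f(k): 1:1 2:1 3:1 4:1 6:1 12:1  a_12=6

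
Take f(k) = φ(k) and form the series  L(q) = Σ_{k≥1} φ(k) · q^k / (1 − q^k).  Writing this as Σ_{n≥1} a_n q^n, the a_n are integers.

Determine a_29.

d|29:{29,1}  Σφ=28+1=29

a_29 = 29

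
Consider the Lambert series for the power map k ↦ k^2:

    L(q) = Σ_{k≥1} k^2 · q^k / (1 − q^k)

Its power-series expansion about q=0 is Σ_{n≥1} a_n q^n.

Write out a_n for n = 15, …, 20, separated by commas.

n=15: 1·15 3·5 5·3 15·1  f→[1+9+25+225]=260
[q^16] f(1)=1,f(2)=4,f(4)=16,f(8)=64,f(16)=256 ⇒ 341
n=17: 17·1 1·17  f→[289+1]=290
n=18: 1·18 2·9 3·6 6·3 9·2 18·1  f→[1+4+9+36+81+324]=455
[q^19] f(1)=1,f(19)=361 ⇒ 362
q^20  k|20↦f(k): 1:1 2:4 4:16 5:25 10:100 20:400  a_20=546

260, 341, 290, 455, 362, 546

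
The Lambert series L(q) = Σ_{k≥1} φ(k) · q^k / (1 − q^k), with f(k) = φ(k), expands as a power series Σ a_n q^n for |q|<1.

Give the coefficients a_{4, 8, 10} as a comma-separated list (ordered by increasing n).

d|4:{1,2,4}  Σφ=1+1+2=4
[q^8] φ(8)=4,φ(4)=2,φ(2)=1,φ(1)=1 ⇒ 8
q^10  k|10↦φ(k): 10:4 5:4 2:1 1:1  a_10=10

4, 8, 10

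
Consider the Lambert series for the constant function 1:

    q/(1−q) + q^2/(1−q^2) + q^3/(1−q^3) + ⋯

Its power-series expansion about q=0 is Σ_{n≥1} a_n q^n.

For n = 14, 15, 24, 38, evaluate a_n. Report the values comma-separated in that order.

q^14  k|14↦f(k): 1:1 2:1 7:1 14:1  a_14=4
[q^15] f(1)=1,f(3)=1,f(5)=1,f(15)=1 ⇒ 4
n=24: 24·1 12·2 8·3 6·4 4·6 3·8 2·12 1·24  f→[1+1+1+1+1+1+1+1]=8
[q^38] f(38)=1,f(19)=1,f(2)=1,f(1)=1 ⇒ 4

4, 4, 8, 4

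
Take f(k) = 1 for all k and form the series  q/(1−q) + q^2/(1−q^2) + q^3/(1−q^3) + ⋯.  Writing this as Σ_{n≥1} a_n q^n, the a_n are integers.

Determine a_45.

n=45: 1·45 3·15 5·9 9·5 15·3 45·1  f→[1+1+1+1+1+1]=6

a_45 = 6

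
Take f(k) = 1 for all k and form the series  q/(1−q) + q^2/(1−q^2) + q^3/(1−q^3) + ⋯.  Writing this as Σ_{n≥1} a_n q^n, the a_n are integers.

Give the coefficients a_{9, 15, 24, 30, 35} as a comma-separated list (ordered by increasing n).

d|9:{9,3,1}  Σf=1+1+1=3
n=15: 15·1 5·3 3·5 1·15  f→[1+1+1+1]=4
[q^24] f(24)=1,f(12)=1,f(8)=1,f(6)=1,f(4)=1,f(3)=1,f(2)=1,f(1)=1 ⇒ 8
[q^30] f(30)=1,f(15)=1,f(10)=1,f(6)=1,f(5)=1,f(3)=1,f(2)=1,f(1)=1 ⇒ 8
q^35  k|35↦f(k): 1:1 5:1 7:1 35:1  a_35=4

3, 4, 8, 8, 4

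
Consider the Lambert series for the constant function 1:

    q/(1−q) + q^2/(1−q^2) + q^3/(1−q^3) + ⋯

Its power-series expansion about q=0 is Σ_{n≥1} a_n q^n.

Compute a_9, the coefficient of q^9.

d|9:{1,3,9}  Σf=1+1+1=3

a_9 = 3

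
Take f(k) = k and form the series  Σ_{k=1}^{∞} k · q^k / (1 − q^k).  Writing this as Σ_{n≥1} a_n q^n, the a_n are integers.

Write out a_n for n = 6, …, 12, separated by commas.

d|6:{6,3,2,1}  Σf=6+3+2+1=12
d|7:{1,7}  Σf=1+7=8
q^8  k|8↦f(k): 1:1 2:2 4:4 8:8  a_8=15
q^9  k|9↦f(k): 9:9 3:3 1:1  a_9=13
d|10:{10,5,2,1}  Σf=10+5+2+1=18
n=11: 1·11 11·1  f→[1+11]=12
d|12:{1,2,3,4,6,12}  Σf=1+2+3+4+6+12=28

12, 8, 15, 13, 18, 12, 28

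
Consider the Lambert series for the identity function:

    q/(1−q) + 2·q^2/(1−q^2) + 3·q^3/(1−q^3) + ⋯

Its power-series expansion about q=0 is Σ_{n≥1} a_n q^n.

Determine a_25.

d|25:{25,5,1}  Σf=25+5+1=31

a_25 = 31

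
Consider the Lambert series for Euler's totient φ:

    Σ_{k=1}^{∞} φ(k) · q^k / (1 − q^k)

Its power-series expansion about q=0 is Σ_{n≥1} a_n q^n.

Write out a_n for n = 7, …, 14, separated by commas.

[q^7] φ(7)=6,φ(1)=1 ⇒ 7
n=8: 8·1 4·2 2·4 1·8  φ→[4+2+1+1]=8
[q^9] φ(9)=6,φ(3)=2,φ(1)=1 ⇒ 9
q^10  k|10↦φ(k): 1:1 2:1 5:4 10:4  a_10=10
q^11  k|11↦φ(k): 11:10 1:1  a_11=11
n=12: 12·1 6·2 4·3 3·4 2·6 1·12  φ→[4+2+2+2+1+1]=12
q^13  k|13↦φ(k): 13:12 1:1  a_13=13
d|14:{14,7,2,1}  Σφ=6+6+1+1=14

7, 8, 9, 10, 11, 12, 13, 14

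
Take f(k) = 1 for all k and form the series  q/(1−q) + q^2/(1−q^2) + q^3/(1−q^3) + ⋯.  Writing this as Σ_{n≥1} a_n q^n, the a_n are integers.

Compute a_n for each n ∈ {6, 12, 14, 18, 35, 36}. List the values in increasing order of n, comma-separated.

4, 6, 4, 6, 4, 9

[q^6] f(6)=1,f(3)=1,f(2)=1,f(1)=1 ⇒ 4
d|12:{12,6,4,3,2,1}  Σf=1+1+1+1+1+1=6
n=14: 1·14 2·7 7·2 14·1  f→[1+1+1+1]=4
q^18  k|18↦f(k): 18:1 9:1 6:1 3:1 2:1 1:1  a_18=6
d|35:{1,5,7,35}  Σf=1+1+1+1=4
n=36: 1·36 2·18 3·12 4·9 6·6 9·4 12·3 18·2 36·1  f→[1+1+1+1+1+1+1+1+1]=9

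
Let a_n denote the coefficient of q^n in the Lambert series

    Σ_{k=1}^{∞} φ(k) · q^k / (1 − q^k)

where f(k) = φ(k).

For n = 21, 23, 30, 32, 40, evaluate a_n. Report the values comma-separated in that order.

q^21  k|21↦φ(k): 1:1 3:2 7:6 21:12  a_21=21
n=23: 23·1 1·23  φ→[22+1]=23
n=30: 1·30 2·15 3·10 5·6 6·5 10·3 15·2 30·1  φ→[1+1+2+4+2+4+8+8]=30
q^32  k|32↦φ(k): 1:1 2:1 4:2 8:4 16:8 32:16  a_32=32
[q^40] φ(1)=1,φ(2)=1,φ(4)=2,φ(5)=4,φ(8)=4,φ(10)=4,φ(20)=8,φ(40)=16 ⇒ 40

21, 23, 30, 32, 40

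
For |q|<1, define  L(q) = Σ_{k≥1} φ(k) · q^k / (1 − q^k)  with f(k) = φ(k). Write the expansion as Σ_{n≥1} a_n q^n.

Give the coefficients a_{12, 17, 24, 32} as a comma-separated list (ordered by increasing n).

[q^12] φ(1)=1,φ(2)=1,φ(3)=2,φ(4)=2,φ(6)=2,φ(12)=4 ⇒ 12
n=17: 1·17 17·1  φ→[1+16]=17
q^24  k|24↦φ(k): 1:1 2:1 3:2 4:2 6:2 8:4 12:4 24:8  a_24=24
q^32  k|32↦φ(k): 32:16 16:8 8:4 4:2 2:1 1:1  a_32=32

12, 17, 24, 32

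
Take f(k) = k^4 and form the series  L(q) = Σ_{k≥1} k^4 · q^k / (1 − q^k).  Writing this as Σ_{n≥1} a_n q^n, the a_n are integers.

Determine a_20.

n=20: 1·20 2·10 4·5 5·4 10·2 20·1  f→[1+16+256+625+10000+160000]=170898

a_20 = 170898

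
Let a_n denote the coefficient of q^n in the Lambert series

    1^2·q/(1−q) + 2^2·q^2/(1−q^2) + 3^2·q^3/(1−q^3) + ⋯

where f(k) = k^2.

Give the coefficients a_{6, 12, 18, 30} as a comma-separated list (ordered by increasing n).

[q^6] f(1)=1,f(2)=4,f(3)=9,f(6)=36 ⇒ 50
[q^12] f(1)=1,f(2)=4,f(3)=9,f(4)=16,f(6)=36,f(12)=144 ⇒ 210
d|18:{1,2,3,6,9,18}  Σf=1+4+9+36+81+324=455
[q^30] f(1)=1,f(2)=4,f(3)=9,f(5)=25,f(6)=36,f(10)=100,f(15)=225,f(30)=900 ⇒ 1300

50, 210, 455, 1300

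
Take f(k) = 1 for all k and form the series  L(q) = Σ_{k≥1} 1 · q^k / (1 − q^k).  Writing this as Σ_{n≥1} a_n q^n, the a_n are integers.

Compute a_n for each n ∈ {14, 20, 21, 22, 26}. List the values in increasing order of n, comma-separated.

4, 6, 4, 4, 4

n=14: 1·14 2·7 7·2 14·1  f→[1+1+1+1]=4
q^20  k|20↦f(k): 20:1 10:1 5:1 4:1 2:1 1:1  a_20=6
q^21  k|21↦f(k): 21:1 7:1 3:1 1:1  a_21=4
[q^22] f(22)=1,f(11)=1,f(2)=1,f(1)=1 ⇒ 4
n=26: 1·26 2·13 13·2 26·1  f→[1+1+1+1]=4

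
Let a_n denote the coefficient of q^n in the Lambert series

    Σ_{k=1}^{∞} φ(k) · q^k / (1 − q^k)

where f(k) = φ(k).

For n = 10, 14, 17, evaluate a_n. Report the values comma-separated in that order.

q^10  k|10↦φ(k): 10:4 5:4 2:1 1:1  a_10=10
n=14: 1·14 2·7 7·2 14·1  φ→[1+1+6+6]=14
d|17:{17,1}  Σφ=16+1=17

10, 14, 17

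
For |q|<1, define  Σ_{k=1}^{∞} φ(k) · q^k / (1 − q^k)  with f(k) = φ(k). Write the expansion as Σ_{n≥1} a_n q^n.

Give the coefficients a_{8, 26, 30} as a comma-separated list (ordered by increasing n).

n=8: 1·8 2·4 4·2 8·1  φ→[1+1+2+4]=8
n=26: 26·1 13·2 2·13 1·26  φ→[12+12+1+1]=26
d|30:{30,15,10,6,5,3,2,1}  Σφ=8+8+4+2+4+2+1+1=30

8, 26, 30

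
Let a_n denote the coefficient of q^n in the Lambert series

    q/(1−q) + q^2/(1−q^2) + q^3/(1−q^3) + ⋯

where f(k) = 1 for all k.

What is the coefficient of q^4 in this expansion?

q^4  k|4↦f(k): 1:1 2:1 4:1  a_4=3

a_4 = 3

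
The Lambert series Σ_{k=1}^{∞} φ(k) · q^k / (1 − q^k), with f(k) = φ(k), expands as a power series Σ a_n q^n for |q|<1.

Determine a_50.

q^50  k|50↦φ(k): 1:1 2:1 5:4 10:4 25:20 50:20  a_50=50

a_50 = 50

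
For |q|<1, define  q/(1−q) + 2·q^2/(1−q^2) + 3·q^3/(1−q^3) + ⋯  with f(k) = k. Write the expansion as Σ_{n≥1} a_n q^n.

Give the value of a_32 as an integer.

a_32 = 63

d|32:{1,2,4,8,16,32}  Σf=1+2+4+8+16+32=63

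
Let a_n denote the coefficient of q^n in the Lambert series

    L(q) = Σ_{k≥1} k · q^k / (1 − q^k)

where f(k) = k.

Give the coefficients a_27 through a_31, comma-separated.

d|27:{27,9,3,1}  Σf=27+9+3+1=40
[q^28] f(1)=1,f(2)=2,f(4)=4,f(7)=7,f(14)=14,f(28)=28 ⇒ 56
q^29  k|29↦f(k): 1:1 29:29  a_29=30
q^30  k|30↦f(k): 1:1 2:2 3:3 5:5 6:6 10:10 15:15 30:30  a_30=72
q^31  k|31↦f(k): 1:1 31:31  a_31=32

40, 56, 30, 72, 32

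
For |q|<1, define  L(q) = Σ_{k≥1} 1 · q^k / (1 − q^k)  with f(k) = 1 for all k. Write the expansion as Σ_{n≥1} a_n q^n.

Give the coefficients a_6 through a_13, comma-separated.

4, 2, 4, 3, 4, 2, 6, 2

q^6  k|6↦f(k): 1:1 2:1 3:1 6:1  a_6=4
d|7:{7,1}  Σf=1+1=2
[q^8] f(1)=1,f(2)=1,f(4)=1,f(8)=1 ⇒ 4
[q^9] f(9)=1,f(3)=1,f(1)=1 ⇒ 3
[q^10] f(1)=1,f(2)=1,f(5)=1,f(10)=1 ⇒ 4
d|11:{11,1}  Σf=1+1=2
d|12:{12,6,4,3,2,1}  Σf=1+1+1+1+1+1=6
[q^13] f(13)=1,f(1)=1 ⇒ 2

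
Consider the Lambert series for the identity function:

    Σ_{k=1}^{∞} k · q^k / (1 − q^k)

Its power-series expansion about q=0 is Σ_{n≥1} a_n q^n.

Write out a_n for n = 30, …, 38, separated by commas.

72, 32, 63, 48, 54, 48, 91, 38, 60

d|30:{1,2,3,5,6,10,15,30}  Σf=1+2+3+5+6+10+15+30=72
n=31: 31·1 1·31  f→[31+1]=32
d|32:{1,2,4,8,16,32}  Σf=1+2+4+8+16+32=63
q^33  k|33↦f(k): 1:1 3:3 11:11 33:33  a_33=48
q^34  k|34↦f(k): 1:1 2:2 17:17 34:34  a_34=54
n=35: 35·1 7·5 5·7 1·35  f→[35+7+5+1]=48
d|36:{36,18,12,9,6,4,3,2,1}  Σf=36+18+12+9+6+4+3+2+1=91
q^37  k|37↦f(k): 1:1 37:37  a_37=38
[q^38] f(38)=38,f(19)=19,f(2)=2,f(1)=1 ⇒ 60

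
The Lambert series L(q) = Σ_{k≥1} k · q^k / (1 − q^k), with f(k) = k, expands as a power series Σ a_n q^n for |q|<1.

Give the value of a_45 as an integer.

a_45 = 78

q^45  k|45↦f(k): 1:1 3:3 5:5 9:9 15:15 45:45  a_45=78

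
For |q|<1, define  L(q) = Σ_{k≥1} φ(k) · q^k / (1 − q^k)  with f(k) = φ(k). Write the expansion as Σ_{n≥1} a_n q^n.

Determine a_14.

[q^14] φ(1)=1,φ(2)=1,φ(7)=6,φ(14)=6 ⇒ 14

a_14 = 14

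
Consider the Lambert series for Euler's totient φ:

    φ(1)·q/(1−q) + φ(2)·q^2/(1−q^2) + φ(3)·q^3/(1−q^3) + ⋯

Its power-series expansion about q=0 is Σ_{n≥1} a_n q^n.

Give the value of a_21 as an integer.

q^21  k|21↦φ(k): 1:1 3:2 7:6 21:12  a_21=21

a_21 = 21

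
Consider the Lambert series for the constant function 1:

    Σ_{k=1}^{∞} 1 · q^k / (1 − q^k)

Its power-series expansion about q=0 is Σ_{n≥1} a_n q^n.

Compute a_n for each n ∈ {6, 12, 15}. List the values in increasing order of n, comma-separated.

4, 6, 4

n=6: 6·1 3·2 2·3 1·6  f→[1+1+1+1]=4
q^12  k|12↦f(k): 12:1 6:1 4:1 3:1 2:1 1:1  a_12=6
q^15  k|15↦f(k): 1:1 3:1 5:1 15:1  a_15=4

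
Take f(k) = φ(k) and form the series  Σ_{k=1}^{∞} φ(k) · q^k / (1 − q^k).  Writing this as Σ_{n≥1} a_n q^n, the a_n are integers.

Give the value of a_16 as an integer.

q^16  k|16↦φ(k): 1:1 2:1 4:2 8:4 16:8  a_16=16

a_16 = 16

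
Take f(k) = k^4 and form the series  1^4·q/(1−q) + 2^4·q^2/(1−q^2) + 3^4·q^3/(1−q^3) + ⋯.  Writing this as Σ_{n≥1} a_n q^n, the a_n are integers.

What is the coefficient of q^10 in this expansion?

q^10  k|10↦f(k): 10:10000 5:625 2:16 1:1  a_10=10642

a_10 = 10642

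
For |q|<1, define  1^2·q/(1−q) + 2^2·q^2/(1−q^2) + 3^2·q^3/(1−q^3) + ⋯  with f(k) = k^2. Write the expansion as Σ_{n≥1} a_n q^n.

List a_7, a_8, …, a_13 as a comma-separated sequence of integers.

50, 85, 91, 130, 122, 210, 170

q^7  k|7↦f(k): 7:49 1:1  a_7=50
d|8:{1,2,4,8}  Σf=1+4+16+64=85
[q^9] f(1)=1,f(3)=9,f(9)=81 ⇒ 91
q^10  k|10↦f(k): 1:1 2:4 5:25 10:100  a_10=130
d|11:{11,1}  Σf=121+1=122
n=12: 1·12 2·6 3·4 4·3 6·2 12·1  f→[1+4+9+16+36+144]=210
q^13  k|13↦f(k): 13:169 1:1  a_13=170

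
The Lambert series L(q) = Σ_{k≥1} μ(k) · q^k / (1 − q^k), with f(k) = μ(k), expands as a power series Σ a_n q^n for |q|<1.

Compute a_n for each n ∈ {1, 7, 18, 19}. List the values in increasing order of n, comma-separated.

q^1  k|1↦μ(k): 1:1  a_1=1
[q^7] μ(1)=1,μ(7)=-1 ⇒ 0
q^18  k|18↦μ(k): 1:1 2:-1 3:-1 6:1 9:0 18:0  a_18=0
q^19  k|19↦μ(k): 19:-1 1:1  a_19=0

1, 0, 0, 0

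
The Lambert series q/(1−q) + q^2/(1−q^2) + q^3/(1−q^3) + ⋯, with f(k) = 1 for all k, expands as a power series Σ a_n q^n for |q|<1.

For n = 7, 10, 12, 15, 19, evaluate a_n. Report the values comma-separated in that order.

2, 4, 6, 4, 2

[q^7] f(1)=1,f(7)=1 ⇒ 2
n=10: 1·10 2·5 5·2 10·1  f→[1+1+1+1]=4
[q^12] f(1)=1,f(2)=1,f(3)=1,f(4)=1,f(6)=1,f(12)=1 ⇒ 6
[q^15] f(1)=1,f(3)=1,f(5)=1,f(15)=1 ⇒ 4
q^19  k|19↦f(k): 1:1 19:1  a_19=2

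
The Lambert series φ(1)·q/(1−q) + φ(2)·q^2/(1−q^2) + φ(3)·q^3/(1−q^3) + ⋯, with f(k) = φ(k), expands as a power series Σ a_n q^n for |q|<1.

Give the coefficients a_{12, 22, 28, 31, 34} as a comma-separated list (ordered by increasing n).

[q^12] φ(12)=4,φ(6)=2,φ(4)=2,φ(3)=2,φ(2)=1,φ(1)=1 ⇒ 12
d|22:{1,2,11,22}  Σφ=1+1+10+10=22
[q^28] φ(1)=1,φ(2)=1,φ(4)=2,φ(7)=6,φ(14)=6,φ(28)=12 ⇒ 28
q^31  k|31↦φ(k): 1:1 31:30  a_31=31
n=34: 34·1 17·2 2·17 1·34  φ→[16+16+1+1]=34

12, 22, 28, 31, 34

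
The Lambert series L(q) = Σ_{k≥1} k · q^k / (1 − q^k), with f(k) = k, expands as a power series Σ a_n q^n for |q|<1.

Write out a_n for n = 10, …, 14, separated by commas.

d|10:{1,2,5,10}  Σf=1+2+5+10=18
n=11: 1·11 11·1  f→[1+11]=12
q^12  k|12↦f(k): 12:12 6:6 4:4 3:3 2:2 1:1  a_12=28
[q^13] f(1)=1,f(13)=13 ⇒ 14
[q^14] f(1)=1,f(2)=2,f(7)=7,f(14)=14 ⇒ 24

18, 12, 28, 14, 24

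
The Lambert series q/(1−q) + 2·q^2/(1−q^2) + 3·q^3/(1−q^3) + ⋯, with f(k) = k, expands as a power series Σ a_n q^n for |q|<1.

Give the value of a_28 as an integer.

a_28 = 56

[q^28] f(28)=28,f(14)=14,f(7)=7,f(4)=4,f(2)=2,f(1)=1 ⇒ 56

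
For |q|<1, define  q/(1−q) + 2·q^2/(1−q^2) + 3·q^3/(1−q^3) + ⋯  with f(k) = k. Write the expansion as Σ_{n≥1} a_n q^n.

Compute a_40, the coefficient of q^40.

q^40  k|40↦f(k): 40:40 20:20 10:10 8:8 5:5 4:4 2:2 1:1  a_40=90

a_40 = 90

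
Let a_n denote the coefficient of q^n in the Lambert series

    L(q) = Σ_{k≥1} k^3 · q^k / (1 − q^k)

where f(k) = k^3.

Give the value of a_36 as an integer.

[q^36] f(36)=46656,f(18)=5832,f(12)=1728,f(9)=729,f(6)=216,f(4)=64,f(3)=27,f(2)=8,f(1)=1 ⇒ 55261

a_36 = 55261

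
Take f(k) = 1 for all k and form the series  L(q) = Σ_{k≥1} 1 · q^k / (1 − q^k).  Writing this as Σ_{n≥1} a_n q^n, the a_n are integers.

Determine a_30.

a_30 = 8

n=30: 1·30 2·15 3·10 5·6 6·5 10·3 15·2 30·1  f→[1+1+1+1+1+1+1+1]=8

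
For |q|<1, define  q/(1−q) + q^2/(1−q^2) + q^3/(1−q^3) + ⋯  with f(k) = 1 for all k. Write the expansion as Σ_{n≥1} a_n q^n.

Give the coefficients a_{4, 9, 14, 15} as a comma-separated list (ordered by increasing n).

3, 3, 4, 4

[q^4] f(4)=1,f(2)=1,f(1)=1 ⇒ 3
n=9: 9·1 3·3 1·9  f→[1+1+1]=3
n=14: 1·14 2·7 7·2 14·1  f→[1+1+1+1]=4
q^15  k|15↦f(k): 15:1 5:1 3:1 1:1  a_15=4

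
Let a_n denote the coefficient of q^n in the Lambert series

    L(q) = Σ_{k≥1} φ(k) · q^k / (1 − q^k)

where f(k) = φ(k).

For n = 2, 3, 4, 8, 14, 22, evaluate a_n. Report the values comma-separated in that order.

d|2:{1,2}  Σφ=1+1=2
n=3: 1·3 3·1  φ→[1+2]=3
q^4  k|4↦φ(k): 4:2 2:1 1:1  a_4=4
q^8  k|8↦φ(k): 8:4 4:2 2:1 1:1  a_8=8
n=14: 1·14 2·7 7·2 14·1  φ→[1+1+6+6]=14
d|22:{22,11,2,1}  Σφ=10+10+1+1=22

2, 3, 4, 8, 14, 22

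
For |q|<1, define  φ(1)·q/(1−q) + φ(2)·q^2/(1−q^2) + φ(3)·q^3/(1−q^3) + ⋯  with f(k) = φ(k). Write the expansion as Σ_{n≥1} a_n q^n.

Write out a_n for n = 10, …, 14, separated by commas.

q^10  k|10↦φ(k): 1:1 2:1 5:4 10:4  a_10=10
[q^11] φ(1)=1,φ(11)=10 ⇒ 11
n=12: 1·12 2·6 3·4 4·3 6·2 12·1  φ→[1+1+2+2+2+4]=12
q^13  k|13↦φ(k): 13:12 1:1  a_13=13
q^14  k|14↦φ(k): 1:1 2:1 7:6 14:6  a_14=14

10, 11, 12, 13, 14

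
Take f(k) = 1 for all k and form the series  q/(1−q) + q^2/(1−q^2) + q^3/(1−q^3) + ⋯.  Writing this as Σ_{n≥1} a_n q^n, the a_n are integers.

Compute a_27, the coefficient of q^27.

a_27 = 4

q^27  k|27↦f(k): 27:1 9:1 3:1 1:1  a_27=4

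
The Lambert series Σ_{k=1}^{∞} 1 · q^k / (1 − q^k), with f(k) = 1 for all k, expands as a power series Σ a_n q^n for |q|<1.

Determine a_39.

q^39  k|39↦f(k): 1:1 3:1 13:1 39:1  a_39=4

a_39 = 4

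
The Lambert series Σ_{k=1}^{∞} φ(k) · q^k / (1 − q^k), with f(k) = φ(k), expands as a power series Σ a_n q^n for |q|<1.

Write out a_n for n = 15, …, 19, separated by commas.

d|15:{1,3,5,15}  Σφ=1+2+4+8=15
q^16  k|16↦φ(k): 1:1 2:1 4:2 8:4 16:8  a_16=16
q^17  k|17↦φ(k): 1:1 17:16  a_17=17
n=18: 1·18 2·9 3·6 6·3 9·2 18·1  φ→[1+1+2+2+6+6]=18
q^19  k|19↦φ(k): 19:18 1:1  a_19=19

15, 16, 17, 18, 19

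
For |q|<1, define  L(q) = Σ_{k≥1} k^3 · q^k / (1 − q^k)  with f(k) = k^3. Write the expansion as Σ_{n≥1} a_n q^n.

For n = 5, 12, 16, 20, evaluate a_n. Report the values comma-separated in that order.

n=5: 1·5 5·1  f→[1+125]=126
d|12:{1,2,3,4,6,12}  Σf=1+8+27+64+216+1728=2044
n=16: 1·16 2·8 4·4 8·2 16·1  f→[1+8+64+512+4096]=4681
n=20: 20·1 10·2 5·4 4·5 2·10 1·20  f→[8000+1000+125+64+8+1]=9198

126, 2044, 4681, 9198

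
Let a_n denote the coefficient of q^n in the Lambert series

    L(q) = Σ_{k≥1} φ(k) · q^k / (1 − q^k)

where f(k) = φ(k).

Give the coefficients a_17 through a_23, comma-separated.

q^17  k|17↦φ(k): 1:1 17:16  a_17=17
n=18: 1·18 2·9 3·6 6·3 9·2 18·1  φ→[1+1+2+2+6+6]=18
[q^19] φ(19)=18,φ(1)=1 ⇒ 19
[q^20] φ(20)=8,φ(10)=4,φ(5)=4,φ(4)=2,φ(2)=1,φ(1)=1 ⇒ 20
d|21:{1,3,7,21}  Σφ=1+2+6+12=21
d|22:{1,2,11,22}  Σφ=1+1+10+10=22
q^23  k|23↦φ(k): 1:1 23:22  a_23=23

17, 18, 19, 20, 21, 22, 23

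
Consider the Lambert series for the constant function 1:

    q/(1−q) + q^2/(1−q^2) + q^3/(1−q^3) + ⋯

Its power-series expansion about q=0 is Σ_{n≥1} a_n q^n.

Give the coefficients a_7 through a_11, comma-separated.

2, 4, 3, 4, 2

[q^7] f(7)=1,f(1)=1 ⇒ 2
q^8  k|8↦f(k): 1:1 2:1 4:1 8:1  a_8=4
q^9  k|9↦f(k): 9:1 3:1 1:1  a_9=3
n=10: 1·10 2·5 5·2 10·1  f→[1+1+1+1]=4
n=11: 11·1 1·11  f→[1+1]=2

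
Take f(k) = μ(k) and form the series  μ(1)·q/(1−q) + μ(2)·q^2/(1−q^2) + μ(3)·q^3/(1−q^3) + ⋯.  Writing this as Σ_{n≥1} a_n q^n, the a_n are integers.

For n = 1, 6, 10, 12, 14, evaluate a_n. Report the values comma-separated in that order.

1, 0, 0, 0, 0

q^1  k|1↦μ(k): 1:1  a_1=1
q^6  k|6↦μ(k): 6:1 3:-1 2:-1 1:1  a_6=0
n=10: 1·10 2·5 5·2 10·1  μ→[1+(-1)+(-1)+1]=0
[q^12] μ(1)=1,μ(2)=-1,μ(3)=-1,μ(4)=0,μ(6)=1,μ(12)=0 ⇒ 0
[q^14] μ(14)=1,μ(7)=-1,μ(2)=-1,μ(1)=1 ⇒ 0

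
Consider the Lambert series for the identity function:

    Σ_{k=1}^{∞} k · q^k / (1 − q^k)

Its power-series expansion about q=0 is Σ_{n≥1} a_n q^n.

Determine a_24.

a_24 = 60

n=24: 24·1 12·2 8·3 6·4 4·6 3·8 2·12 1·24  f→[24+12+8+6+4+3+2+1]=60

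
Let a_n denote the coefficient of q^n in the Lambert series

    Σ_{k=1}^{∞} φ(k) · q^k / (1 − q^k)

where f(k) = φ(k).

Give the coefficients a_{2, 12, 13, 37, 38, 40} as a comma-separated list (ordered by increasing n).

d|2:{1,2}  Σφ=1+1=2
q^12  k|12↦φ(k): 1:1 2:1 3:2 4:2 6:2 12:4  a_12=12
n=13: 13·1 1·13  φ→[12+1]=13
[q^37] φ(37)=36,φ(1)=1 ⇒ 37
n=38: 1·38 2·19 19·2 38·1  φ→[1+1+18+18]=38
d|40:{40,20,10,8,5,4,2,1}  Σφ=16+8+4+4+4+2+1+1=40

2, 12, 13, 37, 38, 40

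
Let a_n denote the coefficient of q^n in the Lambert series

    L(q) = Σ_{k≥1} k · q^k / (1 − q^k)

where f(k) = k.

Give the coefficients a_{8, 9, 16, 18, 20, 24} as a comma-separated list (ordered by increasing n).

d|8:{1,2,4,8}  Σf=1+2+4+8=15
n=9: 1·9 3·3 9·1  f→[1+3+9]=13
q^16  k|16↦f(k): 1:1 2:2 4:4 8:8 16:16  a_16=31
[q^18] f(18)=18,f(9)=9,f(6)=6,f(3)=3,f(2)=2,f(1)=1 ⇒ 39
n=20: 1·20 2·10 4·5 5·4 10·2 20·1  f→[1+2+4+5+10+20]=42
[q^24] f(1)=1,f(2)=2,f(3)=3,f(4)=4,f(6)=6,f(8)=8,f(12)=12,f(24)=24 ⇒ 60

15, 13, 31, 39, 42, 60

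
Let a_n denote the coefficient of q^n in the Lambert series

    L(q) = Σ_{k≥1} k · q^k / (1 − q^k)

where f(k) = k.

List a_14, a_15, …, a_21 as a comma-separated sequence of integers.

q^14  k|14↦f(k): 14:14 7:7 2:2 1:1  a_14=24
d|15:{1,3,5,15}  Σf=1+3+5+15=24
d|16:{16,8,4,2,1}  Σf=16+8+4+2+1=31
[q^17] f(1)=1,f(17)=17 ⇒ 18
d|18:{1,2,3,6,9,18}  Σf=1+2+3+6+9+18=39
d|19:{19,1}  Σf=19+1=20
q^20  k|20↦f(k): 1:1 2:2 4:4 5:5 10:10 20:20  a_20=42
q^21  k|21↦f(k): 21:21 7:7 3:3 1:1  a_21=32

24, 24, 31, 18, 39, 20, 42, 32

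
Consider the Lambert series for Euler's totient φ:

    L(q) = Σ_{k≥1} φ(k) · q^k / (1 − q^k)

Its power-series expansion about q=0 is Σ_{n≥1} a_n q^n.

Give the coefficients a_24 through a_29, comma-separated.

q^24  k|24↦φ(k): 24:8 12:4 8:4 6:2 4:2 3:2 2:1 1:1  a_24=24
d|25:{25,5,1}  Σφ=20+4+1=25
q^26  k|26↦φ(k): 26:12 13:12 2:1 1:1  a_26=26
d|27:{1,3,9,27}  Σφ=1+2+6+18=27
q^28  k|28↦φ(k): 1:1 2:1 4:2 7:6 14:6 28:12  a_28=28
d|29:{1,29}  Σφ=1+28=29

24, 25, 26, 27, 28, 29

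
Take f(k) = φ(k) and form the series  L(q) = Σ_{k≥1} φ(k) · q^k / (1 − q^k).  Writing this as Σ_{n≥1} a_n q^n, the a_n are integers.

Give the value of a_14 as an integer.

n=14: 14·1 7·2 2·7 1·14  φ→[6+6+1+1]=14

a_14 = 14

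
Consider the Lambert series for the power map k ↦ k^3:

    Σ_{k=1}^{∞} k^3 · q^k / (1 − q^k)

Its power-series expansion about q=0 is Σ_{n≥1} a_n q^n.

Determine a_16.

a_16 = 4681

q^16  k|16↦f(k): 1:1 2:8 4:64 8:512 16:4096  a_16=4681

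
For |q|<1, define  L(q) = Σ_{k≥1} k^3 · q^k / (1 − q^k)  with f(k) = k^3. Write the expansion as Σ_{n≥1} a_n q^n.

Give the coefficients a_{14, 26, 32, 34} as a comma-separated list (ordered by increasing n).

3096, 19782, 37449, 44226

d|14:{1,2,7,14}  Σf=1+8+343+2744=3096
[q^26] f(1)=1,f(2)=8,f(13)=2197,f(26)=17576 ⇒ 19782
[q^32] f(32)=32768,f(16)=4096,f(8)=512,f(4)=64,f(2)=8,f(1)=1 ⇒ 37449
d|34:{1,2,17,34}  Σf=1+8+4913+39304=44226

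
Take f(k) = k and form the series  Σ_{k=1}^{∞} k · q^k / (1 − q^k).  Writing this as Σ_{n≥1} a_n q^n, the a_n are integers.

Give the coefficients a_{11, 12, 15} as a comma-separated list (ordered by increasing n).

12, 28, 24

d|11:{11,1}  Σf=11+1=12
q^12  k|12↦f(k): 1:1 2:2 3:3 4:4 6:6 12:12  a_12=28
[q^15] f(1)=1,f(3)=3,f(5)=5,f(15)=15 ⇒ 24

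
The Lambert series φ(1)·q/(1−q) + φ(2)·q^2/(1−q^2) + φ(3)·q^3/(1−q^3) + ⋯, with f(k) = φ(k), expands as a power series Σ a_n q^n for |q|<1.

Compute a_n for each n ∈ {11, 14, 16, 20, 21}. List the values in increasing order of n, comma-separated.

[q^11] φ(11)=10,φ(1)=1 ⇒ 11
q^14  k|14↦φ(k): 1:1 2:1 7:6 14:6  a_14=14
q^16  k|16↦φ(k): 1:1 2:1 4:2 8:4 16:8  a_16=16
n=20: 1·20 2·10 4·5 5·4 10·2 20·1  φ→[1+1+2+4+4+8]=20
n=21: 1·21 3·7 7·3 21·1  φ→[1+2+6+12]=21

11, 14, 16, 20, 21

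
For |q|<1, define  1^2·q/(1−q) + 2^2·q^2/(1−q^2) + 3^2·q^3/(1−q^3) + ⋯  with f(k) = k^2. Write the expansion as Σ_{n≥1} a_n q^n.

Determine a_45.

a_45 = 2366

d|45:{45,15,9,5,3,1}  Σf=2025+225+81+25+9+1=2366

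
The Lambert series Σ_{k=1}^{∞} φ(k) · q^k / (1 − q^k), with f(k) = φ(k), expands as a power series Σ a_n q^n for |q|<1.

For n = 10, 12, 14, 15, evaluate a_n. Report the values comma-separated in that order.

d|10:{1,2,5,10}  Σφ=1+1+4+4=10
q^12  k|12↦φ(k): 12:4 6:2 4:2 3:2 2:1 1:1  a_12=12
d|14:{14,7,2,1}  Σφ=6+6+1+1=14
q^15  k|15↦φ(k): 15:8 5:4 3:2 1:1  a_15=15

10, 12, 14, 15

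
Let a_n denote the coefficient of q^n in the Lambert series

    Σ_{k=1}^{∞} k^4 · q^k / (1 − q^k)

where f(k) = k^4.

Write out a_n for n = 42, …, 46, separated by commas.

3348388, 3418802, 3997266, 4158518, 4757314

[q^42] f(42)=3111696,f(21)=194481,f(14)=38416,f(7)=2401,f(6)=1296,f(3)=81,f(2)=16,f(1)=1 ⇒ 3348388
q^43  k|43↦f(k): 43:3418801 1:1  a_43=3418802
d|44:{44,22,11,4,2,1}  Σf=3748096+234256+14641+256+16+1=3997266
[q^45] f(45)=4100625,f(15)=50625,f(9)=6561,f(5)=625,f(3)=81,f(1)=1 ⇒ 4158518
q^46  k|46↦f(k): 1:1 2:16 23:279841 46:4477456  a_46=4757314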